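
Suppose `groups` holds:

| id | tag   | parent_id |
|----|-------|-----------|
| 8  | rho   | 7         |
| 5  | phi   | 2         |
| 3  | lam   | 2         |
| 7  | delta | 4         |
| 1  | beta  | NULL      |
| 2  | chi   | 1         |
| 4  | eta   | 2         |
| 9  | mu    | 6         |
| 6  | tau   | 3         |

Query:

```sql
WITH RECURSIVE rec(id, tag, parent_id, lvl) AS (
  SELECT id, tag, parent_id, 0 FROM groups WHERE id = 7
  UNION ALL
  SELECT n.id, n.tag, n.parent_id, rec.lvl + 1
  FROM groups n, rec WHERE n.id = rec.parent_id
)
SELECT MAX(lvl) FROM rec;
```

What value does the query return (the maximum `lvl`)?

Base: id=7 (delta), parent_id=4, lvl 0.
Iteration 1: join on id=4 -> eta (id 4, parent_id=2, lvl 1).
Iteration 2: join on id=2 -> chi (id 2, parent_id=1, lvl 2).
Iteration 3: join on id=1 -> beta (id 1, parent_id=NULL, lvl 3).
Iteration 4: parent_id is NULL; no match; recursion stops.
lvl values: 0, 1, 2, 3; the maximum is 3.

3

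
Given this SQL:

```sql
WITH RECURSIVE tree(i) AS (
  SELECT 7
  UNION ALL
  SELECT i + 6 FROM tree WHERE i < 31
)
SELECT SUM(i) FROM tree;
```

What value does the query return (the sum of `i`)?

95

Base: i=7.
Iteration 1: 7 < 31 holds -> i = 7 + 6 = 13.
Iteration 2: 13 < 31 holds -> i = 13 + 6 = 19.
Iteration 3: 19 < 31 holds -> i = 19 + 6 = 25.
Iteration 4: 25 < 31 holds -> i = 25 + 6 = 31.
Iteration 5: 31 < 31 fails; recursion stops.
SUM(i) = 7 + 13 + 19 + 25 + 31 = 95.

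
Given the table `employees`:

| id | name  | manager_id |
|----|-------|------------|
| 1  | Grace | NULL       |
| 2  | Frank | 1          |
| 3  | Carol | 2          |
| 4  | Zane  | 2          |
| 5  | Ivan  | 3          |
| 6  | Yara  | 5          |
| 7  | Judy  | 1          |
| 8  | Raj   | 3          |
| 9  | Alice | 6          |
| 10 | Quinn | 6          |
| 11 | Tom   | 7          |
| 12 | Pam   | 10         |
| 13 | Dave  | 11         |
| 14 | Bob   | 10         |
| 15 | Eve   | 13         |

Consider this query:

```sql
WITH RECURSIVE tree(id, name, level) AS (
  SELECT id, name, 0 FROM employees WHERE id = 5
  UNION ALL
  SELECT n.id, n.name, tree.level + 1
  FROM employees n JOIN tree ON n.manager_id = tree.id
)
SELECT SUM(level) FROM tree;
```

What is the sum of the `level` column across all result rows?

Base: id=5 (Ivan) at level 0.
Iteration 1: rows with manager_id in {5} -> Yara (id 6, level 1).
Iteration 2: rows with manager_id in {6} -> Alice (id 9, level 2), Quinn (id 10, level 2).
Iteration 3: rows with manager_id in {9,10} -> Pam (id 12, level 3), Bob (id 14, level 3).
Iteration 4: no rows with manager_id in {12,14}; recursion stops.
SUM(level) = 0 + 1 + 2 + 2 + 3 + 3 = 11.

11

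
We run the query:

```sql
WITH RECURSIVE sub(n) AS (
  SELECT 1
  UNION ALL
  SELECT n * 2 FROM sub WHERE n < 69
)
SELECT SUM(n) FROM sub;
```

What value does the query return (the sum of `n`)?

255

Base: n=1.
Iteration 1: 1 < 69 holds -> n = 1 * 2 = 2.
Iteration 2: 2 < 69 holds -> n = 2 * 2 = 4.
Iteration 3: 4 < 69 holds -> n = 4 * 2 = 8.
Iteration 4: 8 < 69 holds -> n = 8 * 2 = 16.
Iteration 5: 16 < 69 holds -> n = 16 * 2 = 32.
Iteration 6: 32 < 69 holds -> n = 32 * 2 = 64.
Iteration 7: 64 < 69 holds -> n = 64 * 2 = 128.
Iteration 8: 128 < 69 fails; recursion stops.
SUM(n) = 1 + 2 + 4 + 8 + 16 + 32 + 64 + 128 = 255.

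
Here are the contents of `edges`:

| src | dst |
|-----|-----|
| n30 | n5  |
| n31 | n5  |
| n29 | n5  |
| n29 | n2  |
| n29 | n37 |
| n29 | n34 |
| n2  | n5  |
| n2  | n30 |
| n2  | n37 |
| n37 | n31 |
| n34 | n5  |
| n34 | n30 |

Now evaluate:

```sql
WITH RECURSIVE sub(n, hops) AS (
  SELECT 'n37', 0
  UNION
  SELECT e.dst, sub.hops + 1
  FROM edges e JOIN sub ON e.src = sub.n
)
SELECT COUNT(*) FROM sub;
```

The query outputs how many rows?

3

Base: (n37, hops=0).
Iteration 1: edges from {n37} -> (n31, hops=1).
Iteration 2: edges from {n31} -> (n5, hops=2).
Iteration 3: no outgoing edges from {n5}; recursion stops.
Total rows emitted: 3.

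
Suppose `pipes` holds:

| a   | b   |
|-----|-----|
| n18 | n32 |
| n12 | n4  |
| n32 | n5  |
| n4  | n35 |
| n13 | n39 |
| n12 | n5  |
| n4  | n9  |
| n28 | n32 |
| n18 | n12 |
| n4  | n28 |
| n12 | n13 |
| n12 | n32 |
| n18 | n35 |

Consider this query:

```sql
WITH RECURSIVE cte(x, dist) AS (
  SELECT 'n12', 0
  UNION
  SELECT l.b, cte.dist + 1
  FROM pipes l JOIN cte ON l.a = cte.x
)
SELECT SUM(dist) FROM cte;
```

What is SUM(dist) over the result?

Base: (n12, dist=0).
Iteration 1: edges from {n12} -> (n13, dist=1), (n32, dist=1), (n4, dist=1), (n5, dist=1).
Iteration 2: edges from {n13,n32,n4,n5} -> (n28, dist=2), (n35, dist=2), (n39, dist=2), (n5, dist=2), (n9, dist=2).
Iteration 3: edges from {n28,n35,n39,n5,n9} -> (n32, dist=3).
Iteration 4: edges from {n32} -> (n5, dist=4).
Iteration 5: no outgoing edges from {n5}; recursion stops.
SUM(dist) = 0 + 1 + 1 + 1 + 1 + 2 + 2 + 2 + 2 + 2 + 3 + 4 = 21.

21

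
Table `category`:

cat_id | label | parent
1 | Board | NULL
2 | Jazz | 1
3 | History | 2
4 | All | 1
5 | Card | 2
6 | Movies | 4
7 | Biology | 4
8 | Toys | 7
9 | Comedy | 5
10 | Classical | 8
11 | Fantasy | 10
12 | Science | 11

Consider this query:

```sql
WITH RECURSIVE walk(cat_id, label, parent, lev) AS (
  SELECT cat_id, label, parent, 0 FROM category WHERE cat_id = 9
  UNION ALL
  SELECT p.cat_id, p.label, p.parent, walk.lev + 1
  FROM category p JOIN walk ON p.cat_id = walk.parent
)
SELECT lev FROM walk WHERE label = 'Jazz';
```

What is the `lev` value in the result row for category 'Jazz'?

Base: cat_id=9 (Comedy), parent=5, lev 0.
Iteration 1: join on cat_id=5 -> Card (id 5, parent=2, lev 1).
Iteration 2: join on cat_id=2 -> Jazz (id 2, parent=1, lev 2).
Iteration 3: join on cat_id=1 -> Board (id 1, parent=NULL, lev 3).
Iteration 4: parent is NULL; no match; recursion stops.

2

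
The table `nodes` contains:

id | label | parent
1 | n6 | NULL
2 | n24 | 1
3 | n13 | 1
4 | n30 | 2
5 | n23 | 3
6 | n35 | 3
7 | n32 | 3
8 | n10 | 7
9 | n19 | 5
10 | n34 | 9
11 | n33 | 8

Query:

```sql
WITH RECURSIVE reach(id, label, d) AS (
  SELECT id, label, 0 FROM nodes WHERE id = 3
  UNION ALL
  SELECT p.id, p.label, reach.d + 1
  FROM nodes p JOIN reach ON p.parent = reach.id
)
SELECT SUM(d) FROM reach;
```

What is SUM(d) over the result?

Base: id=3 (n13) at d 0.
Iteration 1: rows with parent in {3} -> n23 (id 5, d 1), n35 (id 6, d 1), n32 (id 7, d 1).
Iteration 2: rows with parent in {5,6,7} -> n10 (id 8, d 2), n19 (id 9, d 2).
Iteration 3: rows with parent in {8,9} -> n34 (id 10, d 3), n33 (id 11, d 3).
Iteration 4: no rows with parent in {10,11}; recursion stops.
SUM(d) = 0 + 1 + 1 + 1 + 2 + 2 + 3 + 3 = 13.

13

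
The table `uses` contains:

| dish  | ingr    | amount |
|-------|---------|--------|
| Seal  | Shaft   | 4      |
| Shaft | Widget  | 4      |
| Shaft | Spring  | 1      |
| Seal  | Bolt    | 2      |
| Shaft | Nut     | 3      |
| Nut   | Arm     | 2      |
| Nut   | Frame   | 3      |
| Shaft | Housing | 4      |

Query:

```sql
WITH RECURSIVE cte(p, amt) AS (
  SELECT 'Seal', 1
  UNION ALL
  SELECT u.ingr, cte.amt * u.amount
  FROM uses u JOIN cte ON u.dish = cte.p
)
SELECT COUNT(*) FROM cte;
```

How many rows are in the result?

9

Base: (Seal, amt=1).
Iteration 1: components of {Seal} -> Bolt = 1*2 = 2, Shaft = 1*4 = 4.
Iteration 2: components of {Bolt,Shaft} -> Housing = 4*4 = 16, Nut = 4*3 = 12, Spring = 4*1 = 4, Widget = 4*4 = 16.
Iteration 3: components of {Housing,Nut,Spring,Widget} -> Arm = 12*2 = 24, Frame = 12*3 = 36.
Iteration 4: no further components; recursion stops.
Total rows emitted: 9.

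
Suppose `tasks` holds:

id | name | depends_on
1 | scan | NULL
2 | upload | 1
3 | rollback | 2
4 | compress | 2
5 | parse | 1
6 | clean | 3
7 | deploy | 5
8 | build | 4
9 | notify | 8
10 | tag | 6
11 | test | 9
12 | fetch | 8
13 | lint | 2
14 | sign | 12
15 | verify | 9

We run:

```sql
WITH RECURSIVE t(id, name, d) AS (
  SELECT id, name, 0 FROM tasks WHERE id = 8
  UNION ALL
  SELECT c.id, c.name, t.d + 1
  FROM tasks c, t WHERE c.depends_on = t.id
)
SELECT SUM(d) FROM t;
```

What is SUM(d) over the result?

Base: id=8 (build) at d 0.
Iteration 1: rows with depends_on in {8} -> notify (id 9, d 1), fetch (id 12, d 1).
Iteration 2: rows with depends_on in {9,12} -> test (id 11, d 2), sign (id 14, d 2), verify (id 15, d 2).
Iteration 3: no rows with depends_on in {11,14,15}; recursion stops.
SUM(d) = 0 + 1 + 1 + 2 + 2 + 2 = 8.

8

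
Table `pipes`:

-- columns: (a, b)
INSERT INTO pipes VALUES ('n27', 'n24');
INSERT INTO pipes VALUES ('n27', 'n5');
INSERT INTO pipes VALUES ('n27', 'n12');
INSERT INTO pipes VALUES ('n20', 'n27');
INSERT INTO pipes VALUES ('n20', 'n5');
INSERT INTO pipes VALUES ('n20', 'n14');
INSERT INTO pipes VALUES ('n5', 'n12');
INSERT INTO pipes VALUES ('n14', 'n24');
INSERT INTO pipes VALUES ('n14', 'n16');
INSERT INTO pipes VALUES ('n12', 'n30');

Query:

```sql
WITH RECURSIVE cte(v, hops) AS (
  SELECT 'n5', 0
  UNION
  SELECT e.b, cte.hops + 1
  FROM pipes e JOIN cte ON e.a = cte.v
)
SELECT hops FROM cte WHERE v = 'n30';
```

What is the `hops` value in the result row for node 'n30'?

Base: (n5, hops=0).
Iteration 1: edges from {n5} -> (n12, hops=1).
Iteration 2: edges from {n12} -> (n30, hops=2).
Iteration 3: no outgoing edges from {n30}; recursion stops.

2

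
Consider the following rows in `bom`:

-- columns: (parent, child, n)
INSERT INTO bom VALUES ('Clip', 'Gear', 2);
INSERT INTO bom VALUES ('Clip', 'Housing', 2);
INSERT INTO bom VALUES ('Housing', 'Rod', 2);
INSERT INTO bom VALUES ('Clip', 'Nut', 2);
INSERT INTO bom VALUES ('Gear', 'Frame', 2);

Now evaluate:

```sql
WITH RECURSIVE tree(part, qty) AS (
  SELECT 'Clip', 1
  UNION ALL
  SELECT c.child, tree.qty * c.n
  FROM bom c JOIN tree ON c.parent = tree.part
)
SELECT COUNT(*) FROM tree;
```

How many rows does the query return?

Base: (Clip, qty=1).
Iteration 1: components of {Clip} -> Gear = 1*2 = 2, Housing = 1*2 = 2, Nut = 1*2 = 2.
Iteration 2: components of {Gear,Housing,Nut} -> Frame = 2*2 = 4, Rod = 2*2 = 4.
Iteration 3: no further components; recursion stops.
Total rows emitted: 6.

6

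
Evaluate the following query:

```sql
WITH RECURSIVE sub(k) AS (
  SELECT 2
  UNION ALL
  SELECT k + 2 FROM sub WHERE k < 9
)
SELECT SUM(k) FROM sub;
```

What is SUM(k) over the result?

Base: k=2.
Iteration 1: 2 < 9 holds -> k = 2 + 2 = 4.
Iteration 2: 4 < 9 holds -> k = 4 + 2 = 6.
Iteration 3: 6 < 9 holds -> k = 6 + 2 = 8.
Iteration 4: 8 < 9 holds -> k = 8 + 2 = 10.
Iteration 5: 10 < 9 fails; recursion stops.
SUM(k) = 2 + 4 + 6 + 8 + 10 = 30.

30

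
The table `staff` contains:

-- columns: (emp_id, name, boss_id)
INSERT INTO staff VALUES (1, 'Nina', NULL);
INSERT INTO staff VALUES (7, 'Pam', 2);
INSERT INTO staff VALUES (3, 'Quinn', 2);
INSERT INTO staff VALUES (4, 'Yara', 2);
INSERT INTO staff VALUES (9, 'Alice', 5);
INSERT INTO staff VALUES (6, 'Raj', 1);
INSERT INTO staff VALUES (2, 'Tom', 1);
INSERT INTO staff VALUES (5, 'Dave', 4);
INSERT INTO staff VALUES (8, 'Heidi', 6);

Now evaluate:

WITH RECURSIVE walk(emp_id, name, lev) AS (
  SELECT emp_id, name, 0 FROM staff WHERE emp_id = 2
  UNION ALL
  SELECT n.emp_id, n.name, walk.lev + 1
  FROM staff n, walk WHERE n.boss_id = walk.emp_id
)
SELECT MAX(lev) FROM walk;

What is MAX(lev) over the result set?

3

Base: emp_id=2 (Tom) at lev 0.
Iteration 1: rows with boss_id in {2} -> Quinn (id 3, lev 1), Yara (id 4, lev 1), Pam (id 7, lev 1).
Iteration 2: rows with boss_id in {3,4,7} -> Dave (id 5, lev 2).
Iteration 3: rows with boss_id in {5} -> Alice (id 9, lev 3).
Iteration 4: no rows with boss_id in {9}; recursion stops.
lev values: 0, 1, 1, 1, 2, 3; the maximum is 3.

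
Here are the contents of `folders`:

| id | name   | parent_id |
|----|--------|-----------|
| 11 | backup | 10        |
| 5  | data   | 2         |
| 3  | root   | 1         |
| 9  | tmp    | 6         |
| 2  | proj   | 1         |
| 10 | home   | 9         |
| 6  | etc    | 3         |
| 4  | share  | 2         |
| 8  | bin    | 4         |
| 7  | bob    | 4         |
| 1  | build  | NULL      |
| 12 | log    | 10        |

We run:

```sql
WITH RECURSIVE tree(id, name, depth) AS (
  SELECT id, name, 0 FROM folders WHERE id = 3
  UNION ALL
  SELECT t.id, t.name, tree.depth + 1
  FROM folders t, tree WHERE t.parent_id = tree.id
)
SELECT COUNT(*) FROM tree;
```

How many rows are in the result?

6

Base: id=3 (root) at depth 0.
Iteration 1: rows with parent_id in {3} -> etc (id 6, depth 1).
Iteration 2: rows with parent_id in {6} -> tmp (id 9, depth 2).
Iteration 3: rows with parent_id in {9} -> home (id 10, depth 3).
Iteration 4: rows with parent_id in {10} -> backup (id 11, depth 4), log (id 12, depth 4).
Iteration 5: no rows with parent_id in {11,12}; recursion stops.
Total rows emitted: 6.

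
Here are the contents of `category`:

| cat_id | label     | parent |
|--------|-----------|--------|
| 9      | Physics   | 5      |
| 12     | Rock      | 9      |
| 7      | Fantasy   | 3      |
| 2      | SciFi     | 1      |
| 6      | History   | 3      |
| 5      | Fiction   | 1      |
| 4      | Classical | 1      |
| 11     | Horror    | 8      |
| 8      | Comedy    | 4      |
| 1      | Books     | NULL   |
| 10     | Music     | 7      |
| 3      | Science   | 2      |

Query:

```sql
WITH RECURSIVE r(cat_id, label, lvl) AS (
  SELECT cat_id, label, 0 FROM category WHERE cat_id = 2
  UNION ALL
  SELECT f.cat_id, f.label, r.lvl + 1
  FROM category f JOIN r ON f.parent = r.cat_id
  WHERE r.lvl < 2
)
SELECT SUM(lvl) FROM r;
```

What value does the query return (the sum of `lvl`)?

Base: cat_id=2 (SciFi) at lvl 0.
Iteration 1: rows with parent in {2} -> Science (id 3, lvl 1).
Iteration 2: rows with parent in {3} -> History (id 6, lvl 2), Fantasy (id 7, lvl 2).
Iteration 3: lvl < 2 fails for all current rows; recursion stops.
SUM(lvl) = 0 + 1 + 2 + 2 = 5.

5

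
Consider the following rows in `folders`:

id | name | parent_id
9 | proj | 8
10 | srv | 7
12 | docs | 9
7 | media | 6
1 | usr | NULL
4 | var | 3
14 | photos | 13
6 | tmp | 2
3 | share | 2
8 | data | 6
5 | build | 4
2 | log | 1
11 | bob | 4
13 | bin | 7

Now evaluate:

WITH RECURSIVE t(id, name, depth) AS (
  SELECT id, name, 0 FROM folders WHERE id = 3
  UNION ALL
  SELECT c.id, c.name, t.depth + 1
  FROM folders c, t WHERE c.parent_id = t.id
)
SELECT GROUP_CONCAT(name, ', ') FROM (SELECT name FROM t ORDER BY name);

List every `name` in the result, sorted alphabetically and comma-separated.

bob, build, share, var

Base: id=3 (share) at depth 0.
Iteration 1: rows with parent_id in {3} -> var (id 4, depth 1).
Iteration 2: rows with parent_id in {4} -> build (id 5, depth 2), bob (id 11, depth 2).
Iteration 3: no rows with parent_id in {5,11}; recursion stops.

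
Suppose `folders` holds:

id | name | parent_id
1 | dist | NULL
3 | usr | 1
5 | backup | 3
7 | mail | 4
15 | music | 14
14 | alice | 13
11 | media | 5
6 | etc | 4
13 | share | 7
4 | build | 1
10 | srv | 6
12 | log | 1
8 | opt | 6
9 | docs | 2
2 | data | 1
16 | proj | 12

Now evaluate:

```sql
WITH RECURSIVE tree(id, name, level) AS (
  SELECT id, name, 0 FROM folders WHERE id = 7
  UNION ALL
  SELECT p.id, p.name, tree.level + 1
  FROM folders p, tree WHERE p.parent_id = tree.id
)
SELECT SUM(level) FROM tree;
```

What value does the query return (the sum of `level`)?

6

Base: id=7 (mail) at level 0.
Iteration 1: rows with parent_id in {7} -> share (id 13, level 1).
Iteration 2: rows with parent_id in {13} -> alice (id 14, level 2).
Iteration 3: rows with parent_id in {14} -> music (id 15, level 3).
Iteration 4: no rows with parent_id in {15}; recursion stops.
SUM(level) = 0 + 1 + 2 + 3 = 6.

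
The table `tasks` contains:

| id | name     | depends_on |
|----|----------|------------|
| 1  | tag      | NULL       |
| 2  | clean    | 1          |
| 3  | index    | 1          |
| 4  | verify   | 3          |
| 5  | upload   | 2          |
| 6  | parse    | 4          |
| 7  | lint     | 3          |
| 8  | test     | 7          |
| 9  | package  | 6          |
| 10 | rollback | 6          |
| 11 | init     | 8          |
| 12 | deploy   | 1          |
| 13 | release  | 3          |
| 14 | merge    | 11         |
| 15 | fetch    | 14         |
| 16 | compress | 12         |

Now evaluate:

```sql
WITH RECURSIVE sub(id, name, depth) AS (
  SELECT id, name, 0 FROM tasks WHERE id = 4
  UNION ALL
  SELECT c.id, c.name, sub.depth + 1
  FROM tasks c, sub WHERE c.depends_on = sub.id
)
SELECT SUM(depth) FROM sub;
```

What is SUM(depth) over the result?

5

Base: id=4 (verify) at depth 0.
Iteration 1: rows with depends_on in {4} -> parse (id 6, depth 1).
Iteration 2: rows with depends_on in {6} -> package (id 9, depth 2), rollback (id 10, depth 2).
Iteration 3: no rows with depends_on in {9,10}; recursion stops.
SUM(depth) = 0 + 1 + 2 + 2 = 5.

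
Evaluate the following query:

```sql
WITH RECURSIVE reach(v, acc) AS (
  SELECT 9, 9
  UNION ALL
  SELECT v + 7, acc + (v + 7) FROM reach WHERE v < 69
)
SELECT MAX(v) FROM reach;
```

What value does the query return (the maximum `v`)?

72

Base: v=9, acc=9.
Iteration 1: 9 < 69 holds -> v = 9 + 7 = 16, acc = 9 + 16 = 25.
Iteration 2: 16 < 69 holds -> v = 16 + 7 = 23, acc = 25 + 23 = 48.
Iteration 3: 23 < 69 holds -> v = 23 + 7 = 30, acc = 48 + 30 = 78.
Iteration 4: 30 < 69 holds -> v = 30 + 7 = 37, acc = 78 + 37 = 115.
Iteration 5: 37 < 69 holds -> v = 37 + 7 = 44, acc = 115 + 44 = 159.
Iteration 6: 44 < 69 holds -> v = 44 + 7 = 51, acc = 159 + 51 = 210.
Iteration 7: 51 < 69 holds -> v = 51 + 7 = 58, acc = 210 + 58 = 268.
Iteration 8: 58 < 69 holds -> v = 58 + 7 = 65, acc = 268 + 65 = 333.
Iteration 9: 65 < 69 holds -> v = 65 + 7 = 72, acc = 333 + 72 = 405.
Iteration 10: 72 < 69 fails; recursion stops.
v values: 9, 16, 23, 30, 37, 44, 51, 58, 65, 72; the maximum is 72.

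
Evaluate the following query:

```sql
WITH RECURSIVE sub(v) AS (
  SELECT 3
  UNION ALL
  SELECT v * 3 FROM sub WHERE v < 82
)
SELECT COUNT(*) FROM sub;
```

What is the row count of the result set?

Base: v=3.
Iteration 1: 3 < 82 holds -> v = 3 * 3 = 9.
Iteration 2: 9 < 82 holds -> v = 9 * 3 = 27.
Iteration 3: 27 < 82 holds -> v = 27 * 3 = 81.
Iteration 4: 81 < 82 holds -> v = 81 * 3 = 243.
Iteration 5: 243 < 82 fails; recursion stops.
Total rows emitted: 5.

5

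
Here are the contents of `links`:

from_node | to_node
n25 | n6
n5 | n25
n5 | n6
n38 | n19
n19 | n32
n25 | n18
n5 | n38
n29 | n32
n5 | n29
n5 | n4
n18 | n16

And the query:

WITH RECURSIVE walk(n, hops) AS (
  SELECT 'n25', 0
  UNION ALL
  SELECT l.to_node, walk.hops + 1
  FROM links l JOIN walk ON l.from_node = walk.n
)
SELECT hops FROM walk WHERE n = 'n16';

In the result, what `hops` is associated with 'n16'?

Base: (n25, hops=0).
Iteration 1: edges from {n25} -> (n18, hops=1), (n6, hops=1).
Iteration 2: edges from {n18,n6} -> (n16, hops=2).
Iteration 3: no outgoing edges from {n16}; recursion stops.

2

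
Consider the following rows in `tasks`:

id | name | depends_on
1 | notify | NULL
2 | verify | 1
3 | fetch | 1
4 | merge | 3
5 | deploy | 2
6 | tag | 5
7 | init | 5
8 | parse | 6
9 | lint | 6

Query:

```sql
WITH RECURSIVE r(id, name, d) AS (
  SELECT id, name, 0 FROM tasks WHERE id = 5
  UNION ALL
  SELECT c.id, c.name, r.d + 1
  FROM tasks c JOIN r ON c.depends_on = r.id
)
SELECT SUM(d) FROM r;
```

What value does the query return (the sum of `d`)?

6

Base: id=5 (deploy) at d 0.
Iteration 1: rows with depends_on in {5} -> tag (id 6, d 1), init (id 7, d 1).
Iteration 2: rows with depends_on in {6,7} -> parse (id 8, d 2), lint (id 9, d 2).
Iteration 3: no rows with depends_on in {8,9}; recursion stops.
SUM(d) = 0 + 1 + 1 + 2 + 2 = 6.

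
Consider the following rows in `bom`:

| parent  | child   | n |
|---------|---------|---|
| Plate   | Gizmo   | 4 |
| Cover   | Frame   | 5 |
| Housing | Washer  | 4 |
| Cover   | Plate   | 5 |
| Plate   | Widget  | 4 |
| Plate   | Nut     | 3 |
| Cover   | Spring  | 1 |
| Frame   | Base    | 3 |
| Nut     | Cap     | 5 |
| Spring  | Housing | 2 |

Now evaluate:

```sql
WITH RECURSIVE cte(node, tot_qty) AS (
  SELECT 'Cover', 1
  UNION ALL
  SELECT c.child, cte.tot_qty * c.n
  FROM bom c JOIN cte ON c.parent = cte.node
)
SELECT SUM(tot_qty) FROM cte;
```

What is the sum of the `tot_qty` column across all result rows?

167

Base: (Cover, tot_qty=1).
Iteration 1: components of {Cover} -> Frame = 1*5 = 5, Plate = 1*5 = 5, Spring = 1*1 = 1.
Iteration 2: components of {Frame,Plate,Spring} -> Base = 5*3 = 15, Gizmo = 5*4 = 20, Housing = 1*2 = 2, Nut = 5*3 = 15, Widget = 5*4 = 20.
Iteration 3: components of {Base,Gizmo,Housing,Nut,Widget} -> Cap = 15*5 = 75, Washer = 2*4 = 8.
Iteration 4: no further components; recursion stops.
SUM(tot_qty) = 1 + 5 + 5 + 1 + 20 + 15 + 20 + 15 + 2 + 75 + 8 = 167.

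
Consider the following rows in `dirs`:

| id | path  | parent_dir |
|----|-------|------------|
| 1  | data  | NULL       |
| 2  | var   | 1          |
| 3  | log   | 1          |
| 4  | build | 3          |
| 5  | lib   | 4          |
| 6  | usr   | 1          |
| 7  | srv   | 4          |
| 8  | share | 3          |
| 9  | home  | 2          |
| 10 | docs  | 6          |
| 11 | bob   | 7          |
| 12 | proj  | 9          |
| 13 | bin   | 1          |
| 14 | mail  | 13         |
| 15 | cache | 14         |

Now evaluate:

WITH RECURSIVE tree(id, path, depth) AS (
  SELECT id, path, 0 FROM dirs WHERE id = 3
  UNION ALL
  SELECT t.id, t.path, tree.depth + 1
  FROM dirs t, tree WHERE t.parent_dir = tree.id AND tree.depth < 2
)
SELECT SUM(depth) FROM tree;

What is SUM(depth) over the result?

Base: id=3 (log) at depth 0.
Iteration 1: rows with parent_dir in {3} -> build (id 4, depth 1), share (id 8, depth 1).
Iteration 2: rows with parent_dir in {4,8} -> lib (id 5, depth 2), srv (id 7, depth 2).
Iteration 3: depth < 2 fails for all current rows; recursion stops.
SUM(depth) = 0 + 1 + 1 + 2 + 2 = 6.

6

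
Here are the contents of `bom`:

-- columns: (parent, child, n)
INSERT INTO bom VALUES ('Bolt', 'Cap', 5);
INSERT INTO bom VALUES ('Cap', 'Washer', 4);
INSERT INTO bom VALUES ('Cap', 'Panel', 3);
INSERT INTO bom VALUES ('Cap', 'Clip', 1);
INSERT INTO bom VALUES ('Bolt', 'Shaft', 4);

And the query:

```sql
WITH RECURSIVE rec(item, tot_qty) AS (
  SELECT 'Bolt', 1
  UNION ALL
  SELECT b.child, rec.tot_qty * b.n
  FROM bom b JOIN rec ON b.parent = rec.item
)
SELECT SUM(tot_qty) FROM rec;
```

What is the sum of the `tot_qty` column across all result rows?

50

Base: (Bolt, tot_qty=1).
Iteration 1: components of {Bolt} -> Cap = 1*5 = 5, Shaft = 1*4 = 4.
Iteration 2: components of {Cap,Shaft} -> Clip = 5*1 = 5, Panel = 5*3 = 15, Washer = 5*4 = 20.
Iteration 3: no further components; recursion stops.
SUM(tot_qty) = 1 + 5 + 4 + 20 + 15 + 5 = 50.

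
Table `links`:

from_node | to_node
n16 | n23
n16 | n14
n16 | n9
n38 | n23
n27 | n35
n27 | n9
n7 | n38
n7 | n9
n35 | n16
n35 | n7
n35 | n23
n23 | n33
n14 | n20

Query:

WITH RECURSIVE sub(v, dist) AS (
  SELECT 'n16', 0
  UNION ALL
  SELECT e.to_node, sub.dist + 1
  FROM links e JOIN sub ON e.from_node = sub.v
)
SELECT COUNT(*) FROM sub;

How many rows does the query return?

6

Base: (n16, dist=0).
Iteration 1: edges from {n16} -> (n14, dist=1), (n23, dist=1), (n9, dist=1).
Iteration 2: edges from {n14,n23,n9} -> (n20, dist=2), (n33, dist=2).
Iteration 3: no outgoing edges from {n20,n33}; recursion stops.
Total rows emitted: 6.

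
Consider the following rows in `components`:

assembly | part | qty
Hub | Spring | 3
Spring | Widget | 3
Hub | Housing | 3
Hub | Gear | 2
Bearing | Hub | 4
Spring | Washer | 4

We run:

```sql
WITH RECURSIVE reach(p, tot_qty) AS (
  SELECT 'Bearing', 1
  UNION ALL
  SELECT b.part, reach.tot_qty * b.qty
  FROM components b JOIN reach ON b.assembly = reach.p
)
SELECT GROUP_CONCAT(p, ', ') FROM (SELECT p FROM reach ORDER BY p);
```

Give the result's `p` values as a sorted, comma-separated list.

Bearing, Gear, Housing, Hub, Spring, Washer, Widget

Base: (Bearing, tot_qty=1).
Iteration 1: components of {Bearing} -> Hub = 1*4 = 4.
Iteration 2: components of {Hub} -> Gear = 4*2 = 8, Housing = 4*3 = 12, Spring = 4*3 = 12.
Iteration 3: components of {Gear,Housing,Spring} -> Washer = 12*4 = 48, Widget = 12*3 = 36.
Iteration 4: no further components; recursion stops.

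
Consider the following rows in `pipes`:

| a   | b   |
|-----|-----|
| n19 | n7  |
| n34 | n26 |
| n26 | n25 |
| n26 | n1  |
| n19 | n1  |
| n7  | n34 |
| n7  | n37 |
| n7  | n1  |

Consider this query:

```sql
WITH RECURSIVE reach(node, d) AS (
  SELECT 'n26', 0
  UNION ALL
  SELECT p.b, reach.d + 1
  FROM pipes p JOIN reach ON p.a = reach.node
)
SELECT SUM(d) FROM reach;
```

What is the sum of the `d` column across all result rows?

Base: (n26, d=0).
Iteration 1: edges from {n26} -> (n1, d=1), (n25, d=1).
Iteration 2: no outgoing edges from {n1,n25}; recursion stops.
SUM(d) = 0 + 1 + 1 = 2.

2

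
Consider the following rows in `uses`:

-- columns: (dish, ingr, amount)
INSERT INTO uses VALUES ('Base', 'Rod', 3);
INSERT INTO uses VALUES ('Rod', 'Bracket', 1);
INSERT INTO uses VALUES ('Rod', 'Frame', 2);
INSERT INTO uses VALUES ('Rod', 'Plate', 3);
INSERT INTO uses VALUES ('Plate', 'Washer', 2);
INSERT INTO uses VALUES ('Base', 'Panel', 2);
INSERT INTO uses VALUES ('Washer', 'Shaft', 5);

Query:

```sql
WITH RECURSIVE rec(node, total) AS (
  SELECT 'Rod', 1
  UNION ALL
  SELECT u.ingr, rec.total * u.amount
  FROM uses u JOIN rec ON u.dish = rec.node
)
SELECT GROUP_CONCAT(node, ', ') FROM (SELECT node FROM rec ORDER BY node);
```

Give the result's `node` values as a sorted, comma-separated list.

Base: (Rod, total=1).
Iteration 1: components of {Rod} -> Bracket = 1*1 = 1, Frame = 1*2 = 2, Plate = 1*3 = 3.
Iteration 2: components of {Bracket,Frame,Plate} -> Washer = 3*2 = 6.
Iteration 3: components of {Washer} -> Shaft = 6*5 = 30.
Iteration 4: no further components; recursion stops.

Bracket, Frame, Plate, Rod, Shaft, Washer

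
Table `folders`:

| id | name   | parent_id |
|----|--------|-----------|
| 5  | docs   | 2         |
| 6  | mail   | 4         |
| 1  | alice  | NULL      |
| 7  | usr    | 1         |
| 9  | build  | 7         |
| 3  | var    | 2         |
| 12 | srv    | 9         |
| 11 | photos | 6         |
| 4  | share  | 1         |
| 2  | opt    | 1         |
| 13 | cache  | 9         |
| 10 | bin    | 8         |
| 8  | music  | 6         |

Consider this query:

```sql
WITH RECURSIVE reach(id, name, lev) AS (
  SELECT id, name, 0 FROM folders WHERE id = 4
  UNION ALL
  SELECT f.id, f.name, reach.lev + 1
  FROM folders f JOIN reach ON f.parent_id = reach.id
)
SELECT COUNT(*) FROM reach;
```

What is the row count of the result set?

Base: id=4 (share) at lev 0.
Iteration 1: rows with parent_id in {4} -> mail (id 6, lev 1).
Iteration 2: rows with parent_id in {6} -> music (id 8, lev 2), photos (id 11, lev 2).
Iteration 3: rows with parent_id in {8,11} -> bin (id 10, lev 3).
Iteration 4: no rows with parent_id in {10}; recursion stops.
Total rows emitted: 5.

5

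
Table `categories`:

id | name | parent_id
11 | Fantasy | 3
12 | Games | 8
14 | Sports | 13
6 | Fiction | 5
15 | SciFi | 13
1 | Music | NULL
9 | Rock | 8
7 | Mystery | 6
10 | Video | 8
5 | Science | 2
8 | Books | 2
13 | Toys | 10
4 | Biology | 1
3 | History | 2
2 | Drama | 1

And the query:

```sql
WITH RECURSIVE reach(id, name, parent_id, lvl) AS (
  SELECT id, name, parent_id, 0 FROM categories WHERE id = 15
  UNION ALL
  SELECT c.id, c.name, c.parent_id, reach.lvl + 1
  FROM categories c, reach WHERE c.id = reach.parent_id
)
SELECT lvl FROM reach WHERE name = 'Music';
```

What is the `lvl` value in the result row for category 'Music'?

5

Base: id=15 (SciFi), parent_id=13, lvl 0.
Iteration 1: join on id=13 -> Toys (id 13, parent_id=10, lvl 1).
Iteration 2: join on id=10 -> Video (id 10, parent_id=8, lvl 2).
Iteration 3: join on id=8 -> Books (id 8, parent_id=2, lvl 3).
Iteration 4: join on id=2 -> Drama (id 2, parent_id=1, lvl 4).
Iteration 5: join on id=1 -> Music (id 1, parent_id=NULL, lvl 5).
Iteration 6: parent_id is NULL; no match; recursion stops.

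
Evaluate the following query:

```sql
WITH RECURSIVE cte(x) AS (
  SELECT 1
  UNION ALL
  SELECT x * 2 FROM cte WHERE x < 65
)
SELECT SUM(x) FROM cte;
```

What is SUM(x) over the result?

Base: x=1.
Iteration 1: 1 < 65 holds -> x = 1 * 2 = 2.
Iteration 2: 2 < 65 holds -> x = 2 * 2 = 4.
Iteration 3: 4 < 65 holds -> x = 4 * 2 = 8.
Iteration 4: 8 < 65 holds -> x = 8 * 2 = 16.
Iteration 5: 16 < 65 holds -> x = 16 * 2 = 32.
Iteration 6: 32 < 65 holds -> x = 32 * 2 = 64.
Iteration 7: 64 < 65 holds -> x = 64 * 2 = 128.
Iteration 8: 128 < 65 fails; recursion stops.
SUM(x) = 1 + 2 + 4 + 8 + 16 + 32 + 64 + 128 = 255.

255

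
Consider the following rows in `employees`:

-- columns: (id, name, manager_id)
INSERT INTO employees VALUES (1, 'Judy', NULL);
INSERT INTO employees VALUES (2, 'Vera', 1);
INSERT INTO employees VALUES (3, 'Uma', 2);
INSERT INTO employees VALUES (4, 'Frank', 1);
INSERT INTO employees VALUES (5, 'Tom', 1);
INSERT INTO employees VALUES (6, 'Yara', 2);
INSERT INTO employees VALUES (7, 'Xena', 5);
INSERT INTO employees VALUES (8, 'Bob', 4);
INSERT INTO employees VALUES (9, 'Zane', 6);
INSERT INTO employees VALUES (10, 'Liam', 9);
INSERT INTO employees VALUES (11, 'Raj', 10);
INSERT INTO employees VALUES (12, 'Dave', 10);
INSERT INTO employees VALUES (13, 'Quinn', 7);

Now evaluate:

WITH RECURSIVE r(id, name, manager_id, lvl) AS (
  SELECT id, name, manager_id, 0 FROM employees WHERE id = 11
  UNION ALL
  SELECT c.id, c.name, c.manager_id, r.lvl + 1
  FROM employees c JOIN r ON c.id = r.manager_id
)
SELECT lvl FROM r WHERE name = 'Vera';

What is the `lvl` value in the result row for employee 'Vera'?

Base: id=11 (Raj), manager_id=10, lvl 0.
Iteration 1: join on id=10 -> Liam (id 10, manager_id=9, lvl 1).
Iteration 2: join on id=9 -> Zane (id 9, manager_id=6, lvl 2).
Iteration 3: join on id=6 -> Yara (id 6, manager_id=2, lvl 3).
Iteration 4: join on id=2 -> Vera (id 2, manager_id=1, lvl 4).
Iteration 5: join on id=1 -> Judy (id 1, manager_id=NULL, lvl 5).
Iteration 6: manager_id is NULL; no match; recursion stops.

4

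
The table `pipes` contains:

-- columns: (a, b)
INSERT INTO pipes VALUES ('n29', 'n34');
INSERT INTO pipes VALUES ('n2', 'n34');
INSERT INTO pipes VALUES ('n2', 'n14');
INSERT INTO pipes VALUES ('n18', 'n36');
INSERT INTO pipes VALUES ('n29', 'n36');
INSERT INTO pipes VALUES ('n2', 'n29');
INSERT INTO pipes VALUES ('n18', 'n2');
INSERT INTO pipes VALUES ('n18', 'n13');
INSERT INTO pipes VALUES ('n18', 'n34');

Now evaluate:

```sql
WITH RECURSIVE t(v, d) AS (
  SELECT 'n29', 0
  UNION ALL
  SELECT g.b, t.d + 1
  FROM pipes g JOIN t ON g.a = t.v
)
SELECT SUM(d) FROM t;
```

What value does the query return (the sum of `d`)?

2

Base: (n29, d=0).
Iteration 1: edges from {n29} -> (n34, d=1), (n36, d=1).
Iteration 2: no outgoing edges from {n34,n36}; recursion stops.
SUM(d) = 0 + 1 + 1 = 2.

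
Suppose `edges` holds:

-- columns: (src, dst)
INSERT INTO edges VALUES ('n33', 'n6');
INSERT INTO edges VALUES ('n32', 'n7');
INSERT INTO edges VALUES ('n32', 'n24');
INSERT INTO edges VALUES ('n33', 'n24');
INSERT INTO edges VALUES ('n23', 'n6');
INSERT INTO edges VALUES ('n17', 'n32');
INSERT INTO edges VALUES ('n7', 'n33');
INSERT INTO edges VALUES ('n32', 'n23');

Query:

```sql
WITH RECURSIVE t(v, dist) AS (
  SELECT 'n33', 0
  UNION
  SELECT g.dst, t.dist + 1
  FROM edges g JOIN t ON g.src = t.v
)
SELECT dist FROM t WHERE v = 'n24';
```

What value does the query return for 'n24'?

Base: (n33, dist=0).
Iteration 1: edges from {n33} -> (n24, dist=1), (n6, dist=1).
Iteration 2: no outgoing edges from {n24,n6}; recursion stops.

1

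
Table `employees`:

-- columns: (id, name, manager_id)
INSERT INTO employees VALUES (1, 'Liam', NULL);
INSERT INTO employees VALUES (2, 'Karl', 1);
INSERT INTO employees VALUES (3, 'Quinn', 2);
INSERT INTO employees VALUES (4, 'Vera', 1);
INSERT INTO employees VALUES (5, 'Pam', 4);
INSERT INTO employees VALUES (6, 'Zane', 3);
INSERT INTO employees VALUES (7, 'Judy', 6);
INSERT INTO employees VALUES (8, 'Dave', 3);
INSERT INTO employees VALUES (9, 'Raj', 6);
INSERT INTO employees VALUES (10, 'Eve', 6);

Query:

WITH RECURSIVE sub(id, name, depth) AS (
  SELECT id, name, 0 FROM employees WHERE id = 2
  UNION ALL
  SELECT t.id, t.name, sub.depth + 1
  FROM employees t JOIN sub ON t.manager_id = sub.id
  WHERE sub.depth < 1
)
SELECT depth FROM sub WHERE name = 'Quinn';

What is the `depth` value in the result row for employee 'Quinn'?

Base: id=2 (Karl) at depth 0.
Iteration 1: rows with manager_id in {2} -> Quinn (id 3, depth 1).
Iteration 2: depth < 1 fails for all current rows; recursion stops.

1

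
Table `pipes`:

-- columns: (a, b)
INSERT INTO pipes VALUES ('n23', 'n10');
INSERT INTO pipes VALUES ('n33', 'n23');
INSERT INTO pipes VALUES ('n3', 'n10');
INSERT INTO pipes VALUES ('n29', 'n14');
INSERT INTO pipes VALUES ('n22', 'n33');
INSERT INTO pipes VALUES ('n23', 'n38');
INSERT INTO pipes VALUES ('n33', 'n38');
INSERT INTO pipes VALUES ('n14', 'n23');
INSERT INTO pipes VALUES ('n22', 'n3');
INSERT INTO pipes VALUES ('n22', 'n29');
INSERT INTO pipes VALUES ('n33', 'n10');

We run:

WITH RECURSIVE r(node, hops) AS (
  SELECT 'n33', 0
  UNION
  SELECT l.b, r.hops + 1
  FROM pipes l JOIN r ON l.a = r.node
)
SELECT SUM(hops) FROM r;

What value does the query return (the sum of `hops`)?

Base: (n33, hops=0).
Iteration 1: edges from {n33} -> (n10, hops=1), (n23, hops=1), (n38, hops=1).
Iteration 2: edges from {n10,n23,n38} -> (n10, hops=2), (n38, hops=2).
Iteration 3: no outgoing edges from {n10,n38}; recursion stops.
SUM(hops) = 0 + 1 + 1 + 1 + 2 + 2 = 7.

7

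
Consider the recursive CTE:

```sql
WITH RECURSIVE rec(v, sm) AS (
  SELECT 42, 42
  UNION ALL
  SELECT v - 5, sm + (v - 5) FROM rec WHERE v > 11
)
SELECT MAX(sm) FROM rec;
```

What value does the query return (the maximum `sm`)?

196

Base: v=42, sm=42.
Iteration 1: 42 > 11 holds -> v = 42 - 5 = 37, sm = 42 + 37 = 79.
Iteration 2: 37 > 11 holds -> v = 37 - 5 = 32, sm = 79 + 32 = 111.
Iteration 3: 32 > 11 holds -> v = 32 - 5 = 27, sm = 111 + 27 = 138.
Iteration 4: 27 > 11 holds -> v = 27 - 5 = 22, sm = 138 + 22 = 160.
Iteration 5: 22 > 11 holds -> v = 22 - 5 = 17, sm = 160 + 17 = 177.
Iteration 6: 17 > 11 holds -> v = 17 - 5 = 12, sm = 177 + 12 = 189.
Iteration 7: 12 > 11 holds -> v = 12 - 5 = 7, sm = 189 + 7 = 196.
Iteration 8: 7 > 11 fails; recursion stops.
sm values: 42, 79, 111, 138, 160, 177, 189, 196; the maximum is 196.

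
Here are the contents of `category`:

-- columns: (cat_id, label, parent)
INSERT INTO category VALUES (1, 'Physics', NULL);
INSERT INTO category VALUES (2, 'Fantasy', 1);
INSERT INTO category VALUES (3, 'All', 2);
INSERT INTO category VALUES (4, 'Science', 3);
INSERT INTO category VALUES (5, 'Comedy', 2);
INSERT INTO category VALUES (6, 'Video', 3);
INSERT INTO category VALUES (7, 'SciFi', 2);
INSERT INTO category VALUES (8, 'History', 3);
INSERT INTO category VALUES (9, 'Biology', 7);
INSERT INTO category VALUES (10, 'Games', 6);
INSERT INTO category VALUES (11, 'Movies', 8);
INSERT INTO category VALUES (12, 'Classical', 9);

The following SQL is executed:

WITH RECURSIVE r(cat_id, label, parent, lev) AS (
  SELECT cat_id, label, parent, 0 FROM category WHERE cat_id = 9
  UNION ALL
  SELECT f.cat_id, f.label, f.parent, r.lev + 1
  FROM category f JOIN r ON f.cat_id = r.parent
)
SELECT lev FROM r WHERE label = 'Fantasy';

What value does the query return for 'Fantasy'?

2

Base: cat_id=9 (Biology), parent=7, lev 0.
Iteration 1: join on cat_id=7 -> SciFi (id 7, parent=2, lev 1).
Iteration 2: join on cat_id=2 -> Fantasy (id 2, parent=1, lev 2).
Iteration 3: join on cat_id=1 -> Physics (id 1, parent=NULL, lev 3).
Iteration 4: parent is NULL; no match; recursion stops.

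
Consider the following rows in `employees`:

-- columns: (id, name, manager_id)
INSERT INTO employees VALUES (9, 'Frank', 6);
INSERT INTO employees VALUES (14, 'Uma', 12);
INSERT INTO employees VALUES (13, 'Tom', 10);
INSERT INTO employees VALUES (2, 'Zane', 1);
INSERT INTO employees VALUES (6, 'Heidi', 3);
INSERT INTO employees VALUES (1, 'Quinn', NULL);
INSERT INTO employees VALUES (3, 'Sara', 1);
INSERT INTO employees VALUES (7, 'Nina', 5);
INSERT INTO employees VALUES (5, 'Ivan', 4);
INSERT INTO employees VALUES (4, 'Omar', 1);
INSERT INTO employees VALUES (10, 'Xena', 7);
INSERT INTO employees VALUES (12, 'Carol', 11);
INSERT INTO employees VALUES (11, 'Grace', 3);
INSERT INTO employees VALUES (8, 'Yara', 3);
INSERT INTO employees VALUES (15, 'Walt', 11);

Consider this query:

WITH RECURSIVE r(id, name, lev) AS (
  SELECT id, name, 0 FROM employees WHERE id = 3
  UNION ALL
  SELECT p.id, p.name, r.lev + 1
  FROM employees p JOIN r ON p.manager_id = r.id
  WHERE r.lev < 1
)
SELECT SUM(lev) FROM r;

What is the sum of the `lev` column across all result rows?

3

Base: id=3 (Sara) at lev 0.
Iteration 1: rows with manager_id in {3} -> Heidi (id 6, lev 1), Yara (id 8, lev 1), Grace (id 11, lev 1).
Iteration 2: lev < 1 fails for all current rows; recursion stops.
SUM(lev) = 0 + 1 + 1 + 1 = 3.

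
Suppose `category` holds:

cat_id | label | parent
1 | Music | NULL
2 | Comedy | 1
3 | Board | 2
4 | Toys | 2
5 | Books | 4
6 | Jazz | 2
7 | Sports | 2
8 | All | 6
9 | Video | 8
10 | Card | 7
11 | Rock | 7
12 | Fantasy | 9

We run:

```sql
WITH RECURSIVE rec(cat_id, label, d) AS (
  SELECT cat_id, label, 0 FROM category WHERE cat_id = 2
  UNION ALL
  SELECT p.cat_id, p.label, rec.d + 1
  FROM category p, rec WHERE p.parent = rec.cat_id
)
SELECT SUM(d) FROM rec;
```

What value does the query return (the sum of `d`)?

19

Base: cat_id=2 (Comedy) at d 0.
Iteration 1: rows with parent in {2} -> Board (id 3, d 1), Toys (id 4, d 1), Jazz (id 6, d 1), Sports (id 7, d 1).
Iteration 2: rows with parent in {3,4,6,7} -> Books (id 5, d 2), All (id 8, d 2), Card (id 10, d 2), Rock (id 11, d 2).
Iteration 3: rows with parent in {5,8,10,11} -> Video (id 9, d 3).
Iteration 4: rows with parent in {9} -> Fantasy (id 12, d 4).
Iteration 5: no rows with parent in {12}; recursion stops.
SUM(d) = 0 + 1 + 1 + 1 + 1 + 2 + 2 + 2 + 2 + 3 + 4 = 19.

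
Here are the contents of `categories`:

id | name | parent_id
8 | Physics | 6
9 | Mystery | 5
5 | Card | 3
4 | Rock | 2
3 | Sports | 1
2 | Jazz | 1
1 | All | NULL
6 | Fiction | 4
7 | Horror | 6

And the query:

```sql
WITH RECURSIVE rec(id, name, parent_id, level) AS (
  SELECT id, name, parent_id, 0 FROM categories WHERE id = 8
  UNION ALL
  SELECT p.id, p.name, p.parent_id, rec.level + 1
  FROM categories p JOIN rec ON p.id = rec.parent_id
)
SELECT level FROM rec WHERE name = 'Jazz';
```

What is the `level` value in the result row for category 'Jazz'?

3

Base: id=8 (Physics), parent_id=6, level 0.
Iteration 1: join on id=6 -> Fiction (id 6, parent_id=4, level 1).
Iteration 2: join on id=4 -> Rock (id 4, parent_id=2, level 2).
Iteration 3: join on id=2 -> Jazz (id 2, parent_id=1, level 3).
Iteration 4: join on id=1 -> All (id 1, parent_id=NULL, level 4).
Iteration 5: parent_id is NULL; no match; recursion stops.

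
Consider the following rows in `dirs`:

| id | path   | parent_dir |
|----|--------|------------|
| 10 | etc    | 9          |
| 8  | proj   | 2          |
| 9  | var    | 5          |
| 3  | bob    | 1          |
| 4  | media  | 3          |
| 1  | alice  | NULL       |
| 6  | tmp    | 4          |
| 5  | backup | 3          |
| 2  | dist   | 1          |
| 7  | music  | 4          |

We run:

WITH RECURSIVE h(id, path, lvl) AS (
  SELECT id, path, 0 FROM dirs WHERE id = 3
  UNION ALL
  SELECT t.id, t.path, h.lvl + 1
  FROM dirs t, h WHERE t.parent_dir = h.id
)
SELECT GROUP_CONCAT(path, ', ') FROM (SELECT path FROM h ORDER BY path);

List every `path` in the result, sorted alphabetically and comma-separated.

backup, bob, etc, media, music, tmp, var

Base: id=3 (bob) at lvl 0.
Iteration 1: rows with parent_dir in {3} -> media (id 4, lvl 1), backup (id 5, lvl 1).
Iteration 2: rows with parent_dir in {4,5} -> tmp (id 6, lvl 2), music (id 7, lvl 2), var (id 9, lvl 2).
Iteration 3: rows with parent_dir in {6,7,9} -> etc (id 10, lvl 3).
Iteration 4: no rows with parent_dir in {10}; recursion stops.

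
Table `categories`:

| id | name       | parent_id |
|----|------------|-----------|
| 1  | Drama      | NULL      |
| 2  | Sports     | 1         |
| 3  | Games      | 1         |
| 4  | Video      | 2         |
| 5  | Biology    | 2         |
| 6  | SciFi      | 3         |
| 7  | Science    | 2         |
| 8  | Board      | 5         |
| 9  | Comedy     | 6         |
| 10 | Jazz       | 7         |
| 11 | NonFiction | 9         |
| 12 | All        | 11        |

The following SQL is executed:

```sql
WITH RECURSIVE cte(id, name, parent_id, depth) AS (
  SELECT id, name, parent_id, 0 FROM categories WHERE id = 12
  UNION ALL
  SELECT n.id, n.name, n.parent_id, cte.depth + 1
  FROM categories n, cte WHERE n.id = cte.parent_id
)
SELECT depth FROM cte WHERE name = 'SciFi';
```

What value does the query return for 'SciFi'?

3

Base: id=12 (All), parent_id=11, depth 0.
Iteration 1: join on id=11 -> NonFiction (id 11, parent_id=9, depth 1).
Iteration 2: join on id=9 -> Comedy (id 9, parent_id=6, depth 2).
Iteration 3: join on id=6 -> SciFi (id 6, parent_id=3, depth 3).
Iteration 4: join on id=3 -> Games (id 3, parent_id=1, depth 4).
Iteration 5: join on id=1 -> Drama (id 1, parent_id=NULL, depth 5).
Iteration 6: parent_id is NULL; no match; recursion stops.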